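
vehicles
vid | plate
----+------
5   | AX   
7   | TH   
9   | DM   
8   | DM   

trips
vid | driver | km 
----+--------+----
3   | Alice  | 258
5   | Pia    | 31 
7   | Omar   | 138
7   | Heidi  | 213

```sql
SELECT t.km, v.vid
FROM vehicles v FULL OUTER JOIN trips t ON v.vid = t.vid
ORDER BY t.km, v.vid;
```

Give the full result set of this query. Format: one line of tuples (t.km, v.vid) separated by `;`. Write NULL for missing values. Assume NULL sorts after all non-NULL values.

FULL OUTER JOIN keeps every row from both sides; unmatched rows get NULL for the other side's columns.
Matching on v.vid = t.vid.
- v row (vid=5): matches 1 t row(s) → 1 output row(s).
- v row (vid=7): matches 2 t row(s) → 2 output row(s).
- v row (vid=9): no match → kept, t columns NULL.
- v row (vid=8): no match → kept, t columns NULL.
- 1 t row(s) had no v match → kept, v columns NULL.
After projecting and ordering:
t.km | v.vid
31 | 5
138 | 7
213 | 7
258 | NULL
NULL | 8
NULL | 9

(31, 5); (138, 7); (213, 7); (258, NULL); (NULL, 8); (NULL, 9)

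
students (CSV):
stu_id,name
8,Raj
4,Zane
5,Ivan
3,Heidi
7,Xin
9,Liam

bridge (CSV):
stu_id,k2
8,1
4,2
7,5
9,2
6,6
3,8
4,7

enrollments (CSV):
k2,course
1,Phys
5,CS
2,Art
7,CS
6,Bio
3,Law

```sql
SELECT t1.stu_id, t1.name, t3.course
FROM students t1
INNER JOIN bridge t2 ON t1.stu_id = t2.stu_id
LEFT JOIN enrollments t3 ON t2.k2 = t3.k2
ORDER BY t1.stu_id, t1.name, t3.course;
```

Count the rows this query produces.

6

Joins associate left-to-right: students INNER JOIN bridge on stu_id gives 6 intermediate row(s).
Then LEFT JOIN `enrollments t3` on k2: each of those 6 rows is kept; rows whose t2.k2 has no match in t3 get NULL for t3's columns.
Result: 6 row(s).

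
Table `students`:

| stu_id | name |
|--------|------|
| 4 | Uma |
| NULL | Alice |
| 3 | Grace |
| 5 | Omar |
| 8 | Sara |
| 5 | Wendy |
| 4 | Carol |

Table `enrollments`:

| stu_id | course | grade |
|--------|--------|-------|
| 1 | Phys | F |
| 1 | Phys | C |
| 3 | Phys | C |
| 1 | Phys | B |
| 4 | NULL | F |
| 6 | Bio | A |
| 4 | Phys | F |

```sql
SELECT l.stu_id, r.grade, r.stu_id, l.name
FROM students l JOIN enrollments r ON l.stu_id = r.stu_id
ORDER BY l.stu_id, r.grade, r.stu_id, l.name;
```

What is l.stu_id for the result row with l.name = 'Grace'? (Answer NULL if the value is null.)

3

INNER JOIN keeps only pairs where the ON condition holds.
Matching on l.stu_id = r.stu_id. A NULL in a compared column never satisfies the condition.
Matched pairs: 5.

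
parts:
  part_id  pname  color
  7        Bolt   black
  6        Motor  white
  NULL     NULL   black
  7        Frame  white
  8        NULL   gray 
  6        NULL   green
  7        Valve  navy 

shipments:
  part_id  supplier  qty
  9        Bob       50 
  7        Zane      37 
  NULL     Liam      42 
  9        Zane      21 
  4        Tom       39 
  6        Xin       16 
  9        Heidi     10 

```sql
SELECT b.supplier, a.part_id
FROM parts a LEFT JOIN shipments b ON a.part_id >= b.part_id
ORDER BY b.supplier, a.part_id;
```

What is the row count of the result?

LEFT JOIN keeps every row from `parts`; unmatched rows get NULL for `shipments`'s columns.
Matching on a.part_id >= b.part_id. A NULL in a compared column never satisfies the condition.
Matched pairs: 16; unmatched a rows kept: 1.
Total: 16 matched + 1 padded = 17 rows.

17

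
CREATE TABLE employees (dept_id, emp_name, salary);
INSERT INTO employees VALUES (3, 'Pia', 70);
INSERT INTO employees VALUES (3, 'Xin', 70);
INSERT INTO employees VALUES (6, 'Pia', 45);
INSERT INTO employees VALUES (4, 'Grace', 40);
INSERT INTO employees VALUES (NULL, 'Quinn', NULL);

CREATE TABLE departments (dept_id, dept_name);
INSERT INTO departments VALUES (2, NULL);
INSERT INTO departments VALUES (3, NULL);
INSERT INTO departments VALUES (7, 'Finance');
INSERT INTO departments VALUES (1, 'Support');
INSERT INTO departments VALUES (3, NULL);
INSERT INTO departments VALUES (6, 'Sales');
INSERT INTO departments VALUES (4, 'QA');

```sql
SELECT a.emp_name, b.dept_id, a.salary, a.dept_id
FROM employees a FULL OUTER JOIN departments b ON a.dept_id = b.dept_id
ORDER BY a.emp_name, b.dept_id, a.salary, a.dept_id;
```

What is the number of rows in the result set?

FULL OUTER JOIN keeps every row from both sides; unmatched rows get NULL for the other side's columns.
Matching on a.dept_id = b.dept_id. A NULL in a compared column never satisfies the condition.
- dept_id=3: 2 matching b row(s), so 2 row(s) emitted.
- dept_id=3: 2 matching b row(s), so 2 row(s) emitted.
- dept_id=6: 1 matching b row(s), so 1 row(s) emitted.
- dept_id=4: 1 matching b row(s), so 1 row(s) emitted.
- dept_id=NULL: no b row matches, row kept with b columns NULL.
- 3 row(s) from b found no a partner → padded with NULL.
Total: 6 matched + 4 padded = 10 rows.

10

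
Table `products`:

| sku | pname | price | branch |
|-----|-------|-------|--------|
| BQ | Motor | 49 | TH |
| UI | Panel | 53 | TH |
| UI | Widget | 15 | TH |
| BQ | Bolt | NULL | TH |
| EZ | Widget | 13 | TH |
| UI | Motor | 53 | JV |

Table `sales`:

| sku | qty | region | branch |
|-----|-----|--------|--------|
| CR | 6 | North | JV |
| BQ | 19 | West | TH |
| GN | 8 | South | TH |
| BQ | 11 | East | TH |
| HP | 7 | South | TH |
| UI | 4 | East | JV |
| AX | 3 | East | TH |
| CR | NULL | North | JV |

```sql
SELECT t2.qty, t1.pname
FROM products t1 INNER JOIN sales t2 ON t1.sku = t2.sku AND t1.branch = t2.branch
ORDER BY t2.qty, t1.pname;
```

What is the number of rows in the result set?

5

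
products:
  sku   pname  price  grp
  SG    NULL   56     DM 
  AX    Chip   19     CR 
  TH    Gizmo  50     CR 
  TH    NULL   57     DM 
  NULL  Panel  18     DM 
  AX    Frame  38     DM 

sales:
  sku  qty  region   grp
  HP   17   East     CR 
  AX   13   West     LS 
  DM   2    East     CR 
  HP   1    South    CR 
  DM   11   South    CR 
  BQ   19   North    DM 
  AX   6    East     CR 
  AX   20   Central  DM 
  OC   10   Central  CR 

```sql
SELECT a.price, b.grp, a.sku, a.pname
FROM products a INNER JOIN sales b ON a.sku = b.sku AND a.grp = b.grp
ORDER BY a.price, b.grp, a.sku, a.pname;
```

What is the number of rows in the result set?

INNER JOIN keeps only pairs where the ON condition holds.
Matching on a.sku = b.sku AND a.grp = b.grp. A NULL in a compared column never satisfies the condition.
- a[0] sku=SG, grp=DM → no match; dropped.
- a[1] sku=AX, grp=CR → 1 match(es) in b → 1 row(s).
- a[2] sku=TH, grp=CR → no match; dropped.
- a[3] sku=TH, grp=DM → no match; dropped.
- a[4] sku=NULL, grp=DM → no match; dropped.
- a[5] sku=AX, grp=DM → 1 match(es) in b → 1 row(s).
Total: 2 rows.

2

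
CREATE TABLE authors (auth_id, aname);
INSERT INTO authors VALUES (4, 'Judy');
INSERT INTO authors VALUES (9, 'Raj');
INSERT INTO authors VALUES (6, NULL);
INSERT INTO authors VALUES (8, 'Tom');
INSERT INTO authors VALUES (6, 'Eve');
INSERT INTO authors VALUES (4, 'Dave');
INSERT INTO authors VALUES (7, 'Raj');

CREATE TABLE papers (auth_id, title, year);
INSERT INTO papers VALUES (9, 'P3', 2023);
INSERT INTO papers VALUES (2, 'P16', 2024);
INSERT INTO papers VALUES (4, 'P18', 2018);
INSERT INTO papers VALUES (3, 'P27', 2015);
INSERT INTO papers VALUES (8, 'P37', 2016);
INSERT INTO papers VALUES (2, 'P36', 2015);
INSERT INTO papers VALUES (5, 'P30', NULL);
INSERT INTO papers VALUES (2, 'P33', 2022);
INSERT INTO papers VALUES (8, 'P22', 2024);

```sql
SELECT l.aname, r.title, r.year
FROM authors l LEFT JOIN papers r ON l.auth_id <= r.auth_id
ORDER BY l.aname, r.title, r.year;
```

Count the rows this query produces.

LEFT JOIN keeps every row from `authors`; unmatched rows get NULL for `papers`'s columns.
Matching on l.auth_id <= r.auth_id.
- l (auth_id=4) pairs with 5 row(s) of r.
- l (auth_id=9) pairs with 1 row(s) of r.
- l (auth_id=6) pairs with 3 row(s) of r.
- l (auth_id=8) pairs with 3 row(s) of r.
- l (auth_id=6) pairs with 3 row(s) of r.
- l (auth_id=4) pairs with 5 row(s) of r.
- l (auth_id=7) pairs with 3 row(s) of r.
Total: 23 rows.

23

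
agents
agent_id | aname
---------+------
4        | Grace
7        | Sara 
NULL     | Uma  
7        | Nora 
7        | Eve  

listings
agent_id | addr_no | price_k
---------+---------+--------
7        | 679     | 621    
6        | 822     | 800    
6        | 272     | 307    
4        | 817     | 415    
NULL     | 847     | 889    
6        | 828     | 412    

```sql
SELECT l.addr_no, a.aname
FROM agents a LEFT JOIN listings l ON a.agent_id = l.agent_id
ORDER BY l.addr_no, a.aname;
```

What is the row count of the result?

LEFT JOIN keeps every row from `agents`; unmatched rows get NULL for `listings`'s columns.
Matching on a.agent_id = l.agent_id. A NULL in a compared column never satisfies the condition.
- a (agent_id=4) pairs with 1 row(s) of l.
- a (agent_id=7) pairs with 1 row(s) of l.
- a (agent_id=NULL) has no partner → padded with NULL.
- a (agent_id=7) pairs with 1 row(s) of l.
- a (agent_id=7) pairs with 1 row(s) of l.
Total: 4 matched + 1 padded = 5 rows.

5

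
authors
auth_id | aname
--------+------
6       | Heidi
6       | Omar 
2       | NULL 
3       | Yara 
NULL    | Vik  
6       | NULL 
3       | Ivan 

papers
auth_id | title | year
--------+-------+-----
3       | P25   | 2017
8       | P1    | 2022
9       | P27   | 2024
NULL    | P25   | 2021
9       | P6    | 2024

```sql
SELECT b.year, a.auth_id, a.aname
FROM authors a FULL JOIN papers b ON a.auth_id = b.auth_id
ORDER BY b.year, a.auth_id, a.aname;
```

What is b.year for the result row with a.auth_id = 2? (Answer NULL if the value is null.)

FULL OUTER JOIN keeps every row from both sides; unmatched rows get NULL for the other side's columns.
Matching on a.auth_id = b.auth_id. A NULL in a compared column never satisfies the condition.
Matched pairs: 2; unmatched a rows kept: 5; unmatched b rows kept: 4.

NULL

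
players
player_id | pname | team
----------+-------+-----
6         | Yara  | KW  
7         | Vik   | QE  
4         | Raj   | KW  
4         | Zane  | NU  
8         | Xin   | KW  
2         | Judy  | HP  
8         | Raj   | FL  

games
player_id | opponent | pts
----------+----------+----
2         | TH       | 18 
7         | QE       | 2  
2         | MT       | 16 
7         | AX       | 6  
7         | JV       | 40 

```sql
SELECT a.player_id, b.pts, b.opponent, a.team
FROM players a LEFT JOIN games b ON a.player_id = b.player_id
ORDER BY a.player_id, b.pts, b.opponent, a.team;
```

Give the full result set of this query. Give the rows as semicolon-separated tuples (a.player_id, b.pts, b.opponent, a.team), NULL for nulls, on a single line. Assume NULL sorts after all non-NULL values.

LEFT JOIN keeps every row from `players`; unmatched rows get NULL for `games`'s columns.
Matching on a.player_id = b.player_id.
Matched pairs: 5; unmatched a rows kept: 5.

(2, 16, MT, HP); (2, 18, TH, HP); (4, NULL, NULL, KW); (4, NULL, NULL, NU); (6, NULL, NULL, KW); (7, 2, QE, QE); (7, 6, AX, QE); (7, 40, JV, QE); (8, NULL, NULL, FL); (8, NULL, NULL, KW)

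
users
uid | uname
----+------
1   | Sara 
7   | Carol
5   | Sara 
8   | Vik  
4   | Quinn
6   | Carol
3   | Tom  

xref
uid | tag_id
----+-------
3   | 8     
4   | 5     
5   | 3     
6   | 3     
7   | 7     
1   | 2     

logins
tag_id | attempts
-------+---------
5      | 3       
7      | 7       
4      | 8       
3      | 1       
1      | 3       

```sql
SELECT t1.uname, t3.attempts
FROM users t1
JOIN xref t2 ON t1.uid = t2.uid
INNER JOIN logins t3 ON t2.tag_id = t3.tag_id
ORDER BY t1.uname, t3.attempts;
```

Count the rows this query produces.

4

Evaluate left to right. First `users t1 INNER JOIN xref t2` on uid: 6 row(s).
Then INNER JOIN `logins t3` on tag_id: keep only rows whose t2.tag_id appears in t3.
Result: 4 row(s).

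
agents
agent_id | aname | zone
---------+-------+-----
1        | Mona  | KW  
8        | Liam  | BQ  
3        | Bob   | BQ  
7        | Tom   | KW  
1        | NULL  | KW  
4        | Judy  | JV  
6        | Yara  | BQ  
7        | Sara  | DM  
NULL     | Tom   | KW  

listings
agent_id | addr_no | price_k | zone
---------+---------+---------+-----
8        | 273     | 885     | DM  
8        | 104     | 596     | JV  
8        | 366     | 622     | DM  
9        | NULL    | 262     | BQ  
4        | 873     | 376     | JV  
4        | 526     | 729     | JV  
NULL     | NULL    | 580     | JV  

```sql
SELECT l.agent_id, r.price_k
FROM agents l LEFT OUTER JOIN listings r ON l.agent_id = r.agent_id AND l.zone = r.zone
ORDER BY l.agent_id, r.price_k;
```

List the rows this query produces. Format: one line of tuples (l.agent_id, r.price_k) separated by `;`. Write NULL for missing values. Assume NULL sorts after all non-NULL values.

LEFT JOIN keeps every row from `agents`; unmatched rows get NULL for `listings`'s columns.
Matching on l.agent_id = r.agent_id AND l.zone = r.zone. A NULL in a compared column never satisfies the condition.
Matched pairs: 2; unmatched l rows kept: 8.

(1, NULL); (1, NULL); (3, NULL); (4, 376); (4, 729); (6, NULL); (7, NULL); (7, NULL); (8, NULL); (NULL, NULL)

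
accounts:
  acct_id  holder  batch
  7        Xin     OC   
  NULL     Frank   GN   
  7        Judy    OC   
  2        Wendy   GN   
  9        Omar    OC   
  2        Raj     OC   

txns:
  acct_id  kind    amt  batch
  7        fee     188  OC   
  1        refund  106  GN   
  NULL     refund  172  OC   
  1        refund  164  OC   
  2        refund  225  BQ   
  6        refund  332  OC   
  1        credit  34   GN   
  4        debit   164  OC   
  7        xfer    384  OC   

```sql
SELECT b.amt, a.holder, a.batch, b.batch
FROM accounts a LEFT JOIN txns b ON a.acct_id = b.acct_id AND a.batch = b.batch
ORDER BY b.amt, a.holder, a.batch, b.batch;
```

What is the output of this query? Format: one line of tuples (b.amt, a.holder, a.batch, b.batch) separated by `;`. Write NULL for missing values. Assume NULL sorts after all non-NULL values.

(188, Judy, OC, OC); (188, Xin, OC, OC); (384, Judy, OC, OC); (384, Xin, OC, OC); (NULL, Frank, GN, NULL); (NULL, Omar, OC, NULL); (NULL, Raj, OC, NULL); (NULL, Wendy, GN, NULL)

LEFT JOIN keeps every row from `accounts`; unmatched rows get NULL for `txns`'s columns.
Matching on a.acct_id = b.acct_id AND a.batch = b.batch. A NULL in a compared column never satisfies the condition.
- a (acct_id=7, batch=OC) pairs with 2 row(s) of b.
- a (acct_id=NULL, batch=GN) has no partner → padded with NULL.
- a (acct_id=7, batch=OC) pairs with 2 row(s) of b.
- a (acct_id=2, batch=GN) has no partner → padded with NULL.
- a (acct_id=9, batch=OC) has no partner → padded with NULL.
- a (acct_id=2, batch=OC) has no partner → padded with NULL.
After projecting and ordering:
b.amt | a.holder | a.batch | b.batch
188 | Judy | OC | OC
188 | Xin | OC | OC
384 | Judy | OC | OC
384 | Xin | OC | OC
NULL | Frank | GN | NULL
NULL | Omar | OC | NULL
NULL | Raj | OC | NULL
NULL | Wendy | GN | NULL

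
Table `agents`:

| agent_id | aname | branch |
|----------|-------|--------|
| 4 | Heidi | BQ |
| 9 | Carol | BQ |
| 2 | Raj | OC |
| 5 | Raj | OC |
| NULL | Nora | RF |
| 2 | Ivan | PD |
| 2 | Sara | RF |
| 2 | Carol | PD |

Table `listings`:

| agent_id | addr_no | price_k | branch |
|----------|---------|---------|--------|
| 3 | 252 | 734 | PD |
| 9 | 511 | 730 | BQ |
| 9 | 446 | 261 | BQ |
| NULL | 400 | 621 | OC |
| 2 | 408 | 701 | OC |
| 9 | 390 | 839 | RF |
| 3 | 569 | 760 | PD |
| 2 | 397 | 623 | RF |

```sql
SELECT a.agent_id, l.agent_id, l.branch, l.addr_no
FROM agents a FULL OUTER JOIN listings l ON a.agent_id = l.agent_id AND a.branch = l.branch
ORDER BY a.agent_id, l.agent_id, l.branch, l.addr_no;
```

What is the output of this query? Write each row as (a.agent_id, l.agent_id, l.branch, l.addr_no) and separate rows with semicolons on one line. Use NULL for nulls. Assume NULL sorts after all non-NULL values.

FULL OUTER JOIN keeps every row from both sides; unmatched rows get NULL for the other side's columns.
Matching on a.agent_id = l.agent_id AND a.branch = l.branch. A NULL in a compared column never satisfies the condition.
Matched pairs: 4; unmatched a rows kept: 5; unmatched l rows kept: 4.

(2, 2, OC, 408); (2, 2, RF, 397); (2, NULL, NULL, NULL); (2, NULL, NULL, NULL); (4, NULL, NULL, NULL); (5, NULL, NULL, NULL); (9, 9, BQ, 446); (9, 9, BQ, 511); (NULL, 3, PD, 252); (NULL, 3, PD, 569); (NULL, 9, RF, 390); (NULL, NULL, OC, 400); (NULL, NULL, NULL, NULL)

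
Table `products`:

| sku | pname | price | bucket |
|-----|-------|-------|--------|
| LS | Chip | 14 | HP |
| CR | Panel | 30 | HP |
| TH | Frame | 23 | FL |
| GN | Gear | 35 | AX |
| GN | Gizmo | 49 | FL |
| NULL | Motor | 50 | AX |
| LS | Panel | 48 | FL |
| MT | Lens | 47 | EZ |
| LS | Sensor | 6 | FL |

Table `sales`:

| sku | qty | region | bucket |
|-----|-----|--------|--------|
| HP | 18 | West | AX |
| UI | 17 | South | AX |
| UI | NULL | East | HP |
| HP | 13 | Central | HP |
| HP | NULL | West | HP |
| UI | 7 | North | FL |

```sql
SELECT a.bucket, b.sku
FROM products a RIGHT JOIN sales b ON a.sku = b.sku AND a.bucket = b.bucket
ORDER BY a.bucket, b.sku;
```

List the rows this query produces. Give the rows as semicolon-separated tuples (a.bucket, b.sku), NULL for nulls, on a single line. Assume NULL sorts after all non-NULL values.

(NULL, HP); (NULL, HP); (NULL, HP); (NULL, UI); (NULL, UI); (NULL, UI)

RIGHT JOIN keeps every row from `sales`; unmatched rows get NULL for `products`'s columns.
Matching on a.sku = b.sku AND a.bucket = b.bucket. A NULL in a compared column never satisfies the condition.
Matched pairs: 0; unmatched b rows kept: 6.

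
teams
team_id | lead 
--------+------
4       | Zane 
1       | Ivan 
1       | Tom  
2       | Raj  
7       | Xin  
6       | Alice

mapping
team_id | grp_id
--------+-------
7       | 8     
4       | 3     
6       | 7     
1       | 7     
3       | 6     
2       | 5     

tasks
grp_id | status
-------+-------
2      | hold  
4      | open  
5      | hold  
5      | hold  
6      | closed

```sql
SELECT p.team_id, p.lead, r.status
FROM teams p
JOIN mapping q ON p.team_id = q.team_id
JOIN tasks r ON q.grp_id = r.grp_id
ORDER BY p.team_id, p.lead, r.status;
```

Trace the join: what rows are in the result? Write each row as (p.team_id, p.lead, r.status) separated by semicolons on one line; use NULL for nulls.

Evaluate left to right. First `teams p INNER JOIN mapping q` on team_id: 6 row(s).
Then INNER JOIN `tasks r` on grp_id: keep only rows whose q.grp_id appears in r.

(2, Raj, hold); (2, Raj, hold)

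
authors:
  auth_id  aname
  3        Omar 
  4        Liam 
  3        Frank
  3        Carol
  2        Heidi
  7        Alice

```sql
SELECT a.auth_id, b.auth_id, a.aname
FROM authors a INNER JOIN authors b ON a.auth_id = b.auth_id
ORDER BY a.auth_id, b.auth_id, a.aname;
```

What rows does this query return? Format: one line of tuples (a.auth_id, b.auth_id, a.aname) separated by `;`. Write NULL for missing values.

(2, 2, Heidi); (3, 3, Carol); (3, 3, Carol); (3, 3, Carol); (3, 3, Frank); (3, 3, Frank); (3, 3, Frank); (3, 3, Omar); (3, 3, Omar); (3, 3, Omar); (4, 4, Liam); (7, 7, Alice)

INNER JOIN keeps only pairs where the ON condition holds.
Matching on a.auth_id = b.auth_id.
- a (auth_id=3) pairs with 3 row(s) of b.
- a (auth_id=4) pairs with 1 row(s) of b.
- a (auth_id=3) pairs with 3 row(s) of b.
- a (auth_id=3) pairs with 3 row(s) of b.
- a (auth_id=2) pairs with 1 row(s) of b.
- a (auth_id=7) pairs with 1 row(s) of b.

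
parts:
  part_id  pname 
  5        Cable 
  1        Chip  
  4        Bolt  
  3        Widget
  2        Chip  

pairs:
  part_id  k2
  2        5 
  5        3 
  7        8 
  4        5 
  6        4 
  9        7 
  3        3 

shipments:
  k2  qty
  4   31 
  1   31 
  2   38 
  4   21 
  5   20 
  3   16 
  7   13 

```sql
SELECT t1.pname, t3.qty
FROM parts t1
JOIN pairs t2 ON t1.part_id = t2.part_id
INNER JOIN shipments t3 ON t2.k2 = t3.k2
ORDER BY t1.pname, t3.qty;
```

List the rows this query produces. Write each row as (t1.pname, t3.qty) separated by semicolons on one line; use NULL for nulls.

Joins associate left-to-right: parts INNER JOIN pairs on part_id gives 4 intermediate row(s).
Then INNER JOIN `shipments t3` on k2: keep only rows whose t2.k2 appears in t3.

(Bolt, 20); (Cable, 16); (Chip, 20); (Widget, 16)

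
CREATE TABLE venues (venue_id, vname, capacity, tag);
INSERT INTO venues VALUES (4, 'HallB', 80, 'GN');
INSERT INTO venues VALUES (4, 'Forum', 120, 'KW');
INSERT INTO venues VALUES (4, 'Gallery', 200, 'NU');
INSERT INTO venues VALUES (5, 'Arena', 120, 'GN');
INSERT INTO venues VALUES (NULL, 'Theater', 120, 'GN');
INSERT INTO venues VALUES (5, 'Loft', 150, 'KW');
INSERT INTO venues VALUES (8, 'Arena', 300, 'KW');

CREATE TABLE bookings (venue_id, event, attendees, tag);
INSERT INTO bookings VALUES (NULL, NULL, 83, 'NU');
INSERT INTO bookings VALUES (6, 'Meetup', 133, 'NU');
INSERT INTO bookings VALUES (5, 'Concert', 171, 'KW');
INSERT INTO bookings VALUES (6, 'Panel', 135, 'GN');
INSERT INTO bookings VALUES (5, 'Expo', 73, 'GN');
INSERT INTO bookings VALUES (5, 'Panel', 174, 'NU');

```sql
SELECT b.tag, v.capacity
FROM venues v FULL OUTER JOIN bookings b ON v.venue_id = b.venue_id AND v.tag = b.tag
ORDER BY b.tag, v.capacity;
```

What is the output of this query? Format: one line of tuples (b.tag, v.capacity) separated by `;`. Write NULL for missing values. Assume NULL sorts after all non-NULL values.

(GN, 120); (GN, NULL); (KW, 150); (NU, NULL); (NU, NULL); (NU, NULL); (NULL, 80); (NULL, 120); (NULL, 120); (NULL, 200); (NULL, 300)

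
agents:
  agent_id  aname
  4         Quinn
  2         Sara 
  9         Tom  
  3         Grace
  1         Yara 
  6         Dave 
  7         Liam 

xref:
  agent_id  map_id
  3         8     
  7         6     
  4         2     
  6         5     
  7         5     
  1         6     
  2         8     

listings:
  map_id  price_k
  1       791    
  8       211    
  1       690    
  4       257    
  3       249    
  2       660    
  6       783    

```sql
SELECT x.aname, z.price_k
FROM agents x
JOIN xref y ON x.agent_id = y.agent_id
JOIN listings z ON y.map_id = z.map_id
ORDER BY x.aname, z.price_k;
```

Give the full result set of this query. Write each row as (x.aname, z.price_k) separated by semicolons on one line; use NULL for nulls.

Joins associate left-to-right: agents INNER JOIN xref on agent_id gives 7 intermediate row(s).
Then INNER JOIN `listings z` on map_id: keep only rows whose y.map_id appears in z.

(Grace, 211); (Liam, 783); (Quinn, 660); (Sara, 211); (Yara, 783)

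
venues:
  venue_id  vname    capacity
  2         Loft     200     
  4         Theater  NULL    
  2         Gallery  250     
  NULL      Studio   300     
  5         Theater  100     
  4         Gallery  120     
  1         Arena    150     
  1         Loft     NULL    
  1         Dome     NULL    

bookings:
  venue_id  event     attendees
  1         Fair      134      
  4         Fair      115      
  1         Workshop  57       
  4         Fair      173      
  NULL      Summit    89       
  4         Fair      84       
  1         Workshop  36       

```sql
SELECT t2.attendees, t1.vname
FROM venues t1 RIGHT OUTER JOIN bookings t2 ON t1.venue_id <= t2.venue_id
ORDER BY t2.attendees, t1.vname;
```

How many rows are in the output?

RIGHT JOIN keeps every row from `bookings`; unmatched rows get NULL for `venues`'s columns.
Matching on t1.venue_id <= t2.venue_id. A NULL in a compared column never satisfies the condition.
- venue_id=2: 3 matching t2 row(s), so 3 row(s) emitted.
- venue_id=4: 3 matching t2 row(s), so 3 row(s) emitted.
- venue_id=2: 3 matching t2 row(s), so 3 row(s) emitted.
- venue_id=NULL: no matching t2 row.
- venue_id=5: no matching t2 row.
- venue_id=4: 3 matching t2 row(s), so 3 row(s) emitted.
- venue_id=1: 6 matching t2 row(s), so 6 row(s) emitted.
- venue_id=1: 6 matching t2 row(s), so 6 row(s) emitted.
- venue_id=1: 6 matching t2 row(s), so 6 row(s) emitted.
- 1 t2 row(s) had no t1 match → kept, t1 columns NULL.
Total: 30 matched + 1 padded = 31 rows.

31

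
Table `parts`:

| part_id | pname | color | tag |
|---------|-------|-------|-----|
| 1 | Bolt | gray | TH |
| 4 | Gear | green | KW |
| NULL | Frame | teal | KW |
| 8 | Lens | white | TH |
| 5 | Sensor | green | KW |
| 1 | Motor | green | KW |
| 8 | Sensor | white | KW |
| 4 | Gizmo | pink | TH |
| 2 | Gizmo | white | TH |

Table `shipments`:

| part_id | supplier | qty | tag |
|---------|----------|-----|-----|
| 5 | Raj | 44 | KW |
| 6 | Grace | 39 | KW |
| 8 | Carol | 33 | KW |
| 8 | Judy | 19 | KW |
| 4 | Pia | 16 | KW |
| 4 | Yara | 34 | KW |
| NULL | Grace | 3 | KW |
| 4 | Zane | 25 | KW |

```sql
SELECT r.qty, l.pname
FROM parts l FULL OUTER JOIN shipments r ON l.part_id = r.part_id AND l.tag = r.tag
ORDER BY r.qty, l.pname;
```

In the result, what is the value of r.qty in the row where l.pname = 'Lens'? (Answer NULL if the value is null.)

NULL

FULL OUTER JOIN keeps every row from both sides; unmatched rows get NULL for the other side's columns.
Matching on l.part_id = r.part_id AND l.tag = r.tag. A NULL in a compared column never satisfies the condition.
- l (part_id=1, tag=TH) has no partner → padded with NULL.
- l (part_id=4, tag=KW) pairs with 3 row(s) of r.
- l (part_id=NULL, tag=KW) has no partner → padded with NULL.
- l (part_id=8, tag=TH) has no partner → padded with NULL.
- l (part_id=5, tag=KW) pairs with 1 row(s) of r.
- l (part_id=1, tag=KW) has no partner → padded with NULL.
- l (part_id=8, tag=KW) pairs with 2 row(s) of r.
- l (part_id=4, tag=TH) has no partner → padded with NULL.
- l (part_id=2, tag=TH) has no partner → padded with NULL.
- 2 r row(s) had no l match → kept, l columns NULL.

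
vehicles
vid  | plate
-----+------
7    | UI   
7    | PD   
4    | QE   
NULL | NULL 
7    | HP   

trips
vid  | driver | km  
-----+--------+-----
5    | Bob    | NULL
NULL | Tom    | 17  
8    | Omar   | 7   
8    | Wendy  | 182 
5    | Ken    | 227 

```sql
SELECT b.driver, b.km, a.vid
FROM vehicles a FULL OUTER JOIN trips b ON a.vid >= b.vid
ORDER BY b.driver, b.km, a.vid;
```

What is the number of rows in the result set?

11

FULL OUTER JOIN keeps every row from both sides; unmatched rows get NULL for the other side's columns.
Matching on a.vid >= b.vid. A NULL in a compared column never satisfies the condition.
- vid=7: 2 matching b row(s), so 2 row(s) emitted.
- vid=7: 2 matching b row(s), so 2 row(s) emitted.
- vid=4: no b row matches, row kept with b columns NULL.
- vid=NULL: no b row matches, row kept with b columns NULL.
- vid=7: 2 matching b row(s), so 2 row(s) emitted.
- 3 row(s) from b found no a partner → padded with NULL.
Total: 6 matched + 5 padded = 11 rows.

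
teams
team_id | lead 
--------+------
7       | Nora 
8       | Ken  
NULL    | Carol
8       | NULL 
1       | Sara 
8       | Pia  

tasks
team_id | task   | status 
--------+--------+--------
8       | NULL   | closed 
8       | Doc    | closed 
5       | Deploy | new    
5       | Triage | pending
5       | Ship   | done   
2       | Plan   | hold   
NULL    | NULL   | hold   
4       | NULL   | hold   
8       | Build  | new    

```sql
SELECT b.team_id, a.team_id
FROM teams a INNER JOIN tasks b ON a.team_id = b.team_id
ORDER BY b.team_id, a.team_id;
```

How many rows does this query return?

9

INNER JOIN keeps only pairs where the ON condition holds.
Matching on a.team_id = b.team_id. A NULL in a compared column never satisfies the condition.
Matched pairs: 9.
Total: 9 rows.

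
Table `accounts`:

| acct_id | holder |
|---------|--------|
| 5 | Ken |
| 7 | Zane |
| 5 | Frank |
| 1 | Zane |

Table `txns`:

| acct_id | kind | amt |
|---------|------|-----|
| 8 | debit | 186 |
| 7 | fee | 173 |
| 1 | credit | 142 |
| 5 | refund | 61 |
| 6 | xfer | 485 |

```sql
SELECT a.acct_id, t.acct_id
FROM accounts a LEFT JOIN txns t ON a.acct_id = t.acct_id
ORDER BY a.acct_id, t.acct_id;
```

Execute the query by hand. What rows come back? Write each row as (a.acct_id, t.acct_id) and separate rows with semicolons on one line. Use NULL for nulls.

LEFT JOIN keeps every row from `accounts`; unmatched rows get NULL for `txns`'s columns.
Matching on a.acct_id = t.acct_id.
Matched pairs: 4; unmatched a rows kept: 0.

(1, 1); (5, 5); (5, 5); (7, 7)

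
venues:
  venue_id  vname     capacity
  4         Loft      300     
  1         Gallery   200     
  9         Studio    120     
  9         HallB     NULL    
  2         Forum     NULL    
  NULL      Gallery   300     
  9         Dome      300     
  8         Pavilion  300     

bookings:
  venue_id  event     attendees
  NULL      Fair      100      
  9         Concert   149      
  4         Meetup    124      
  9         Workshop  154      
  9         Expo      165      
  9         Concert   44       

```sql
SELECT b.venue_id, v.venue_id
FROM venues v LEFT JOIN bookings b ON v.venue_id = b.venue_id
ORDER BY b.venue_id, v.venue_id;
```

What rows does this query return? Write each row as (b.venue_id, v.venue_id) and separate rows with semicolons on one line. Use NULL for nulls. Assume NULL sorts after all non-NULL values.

(4, 4); (9, 9); (9, 9); (9, 9); (9, 9); (9, 9); (9, 9); (9, 9); (9, 9); (9, 9); (9, 9); (9, 9); (9, 9); (NULL, 1); (NULL, 2); (NULL, 8); (NULL, NULL)

LEFT JOIN keeps every row from `venues`; unmatched rows get NULL for `bookings`'s columns.
Matching on v.venue_id = b.venue_id. A NULL in a compared column never satisfies the condition.
Matched pairs: 13; unmatched v rows kept: 4.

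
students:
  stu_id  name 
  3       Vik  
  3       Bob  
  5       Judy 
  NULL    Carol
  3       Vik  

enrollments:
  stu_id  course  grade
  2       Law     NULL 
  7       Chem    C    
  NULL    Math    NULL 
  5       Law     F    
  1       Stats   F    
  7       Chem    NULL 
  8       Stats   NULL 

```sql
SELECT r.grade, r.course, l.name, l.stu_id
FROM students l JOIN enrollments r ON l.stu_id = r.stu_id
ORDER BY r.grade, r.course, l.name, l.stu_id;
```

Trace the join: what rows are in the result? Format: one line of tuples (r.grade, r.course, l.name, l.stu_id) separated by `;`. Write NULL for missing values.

(F, Law, Judy, 5)

INNER JOIN keeps only pairs where the ON condition holds.
Matching on l.stu_id = r.stu_id. A NULL in a compared column never satisfies the condition.
Matched pairs: 1.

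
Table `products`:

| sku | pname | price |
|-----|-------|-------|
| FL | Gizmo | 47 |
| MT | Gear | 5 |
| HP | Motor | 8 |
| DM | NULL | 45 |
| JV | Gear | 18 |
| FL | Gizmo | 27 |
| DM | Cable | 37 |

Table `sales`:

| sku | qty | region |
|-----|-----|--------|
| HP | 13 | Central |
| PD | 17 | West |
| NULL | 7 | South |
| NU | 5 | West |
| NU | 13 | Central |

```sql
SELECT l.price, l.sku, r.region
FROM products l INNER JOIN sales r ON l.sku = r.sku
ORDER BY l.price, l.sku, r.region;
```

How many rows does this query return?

INNER JOIN keeps only pairs where the ON condition holds.
Matching on l.sku = r.sku. A NULL in a compared column never satisfies the condition.
- l row (sku=FL): no match → dropped.
- l row (sku=MT): no match → dropped.
- l row (sku=HP): matches 1 r row(s) → 1 output row(s).
- l row (sku=DM): no match → dropped.
- l row (sku=JV): no match → dropped.
- l row (sku=FL): no match → dropped.
- l row (sku=DM): no match → dropped.
Total: 1 rows.

1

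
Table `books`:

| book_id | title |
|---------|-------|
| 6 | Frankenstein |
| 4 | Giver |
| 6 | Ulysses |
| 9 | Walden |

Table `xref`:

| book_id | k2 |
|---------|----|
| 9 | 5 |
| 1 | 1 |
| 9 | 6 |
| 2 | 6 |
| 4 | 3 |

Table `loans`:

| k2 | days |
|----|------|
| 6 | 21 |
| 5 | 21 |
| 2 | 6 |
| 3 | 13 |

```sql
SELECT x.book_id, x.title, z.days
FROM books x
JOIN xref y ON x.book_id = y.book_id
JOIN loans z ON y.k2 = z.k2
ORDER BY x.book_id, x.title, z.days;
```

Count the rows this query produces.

3

Joins associate left-to-right: books INNER JOIN xref on book_id gives 3 intermediate row(s).
Then INNER JOIN `loans z` on k2: keep only rows whose y.k2 appears in z.
Result: 3 row(s).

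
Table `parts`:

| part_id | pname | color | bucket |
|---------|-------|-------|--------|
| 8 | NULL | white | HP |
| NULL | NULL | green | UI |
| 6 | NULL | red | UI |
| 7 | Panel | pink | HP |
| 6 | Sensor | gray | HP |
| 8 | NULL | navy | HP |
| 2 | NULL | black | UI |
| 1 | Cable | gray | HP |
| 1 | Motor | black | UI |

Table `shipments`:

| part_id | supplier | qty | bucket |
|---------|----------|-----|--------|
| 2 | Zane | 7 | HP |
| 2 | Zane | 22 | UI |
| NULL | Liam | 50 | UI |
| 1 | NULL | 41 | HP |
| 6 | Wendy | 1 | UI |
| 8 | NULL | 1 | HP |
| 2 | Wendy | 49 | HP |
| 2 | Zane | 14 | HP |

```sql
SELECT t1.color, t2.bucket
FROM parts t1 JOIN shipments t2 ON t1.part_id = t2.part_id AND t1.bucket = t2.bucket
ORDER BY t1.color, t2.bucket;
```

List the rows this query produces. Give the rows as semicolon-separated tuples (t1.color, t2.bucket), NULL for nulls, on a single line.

(black, UI); (gray, HP); (navy, HP); (red, UI); (white, HP)

INNER JOIN keeps only pairs where the ON condition holds.
Matching on t1.part_id = t2.part_id AND t1.bucket = t2.bucket. A NULL in a compared column never satisfies the condition.
- part_id=8, bucket=HP: 1 matching t2 row(s), so 1 row(s) emitted.
- part_id=NULL, bucket=UI: no matching t2 row, dropped.
- part_id=6, bucket=UI: 1 matching t2 row(s), so 1 row(s) emitted.
- part_id=7, bucket=HP: no matching t2 row, dropped.
- part_id=6, bucket=HP: no matching t2 row, dropped.
- part_id=8, bucket=HP: 1 matching t2 row(s), so 1 row(s) emitted.
- part_id=2, bucket=UI: 1 matching t2 row(s), so 1 row(s) emitted.
- part_id=1, bucket=HP: 1 matching t2 row(s), so 1 row(s) emitted.
- part_id=1, bucket=UI: no matching t2 row, dropped.
After projecting and ordering:
t1.color | t2.bucket
black | UI
gray | HP
navy | HP
red | UI
white | HP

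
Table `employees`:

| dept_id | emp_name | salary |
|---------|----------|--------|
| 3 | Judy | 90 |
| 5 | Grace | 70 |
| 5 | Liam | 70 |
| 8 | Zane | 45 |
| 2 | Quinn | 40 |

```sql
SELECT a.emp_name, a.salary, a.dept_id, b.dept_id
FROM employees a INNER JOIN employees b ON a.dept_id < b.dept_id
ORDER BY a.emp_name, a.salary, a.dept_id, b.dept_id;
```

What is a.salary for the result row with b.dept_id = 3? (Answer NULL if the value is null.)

INNER JOIN keeps only pairs where the ON condition holds.
Matching on a.dept_id < b.dept_id.
- a[0] dept_id=3 → 3 match(es) in b → 3 row(s).
- a[1] dept_id=5 → 1 match(es) in b → 1 row(s).
- a[2] dept_id=5 → 1 match(es) in b → 1 row(s).
- a[3] dept_id=8 → no match; dropped.
- a[4] dept_id=2 → 4 match(es) in b → 4 row(s).

40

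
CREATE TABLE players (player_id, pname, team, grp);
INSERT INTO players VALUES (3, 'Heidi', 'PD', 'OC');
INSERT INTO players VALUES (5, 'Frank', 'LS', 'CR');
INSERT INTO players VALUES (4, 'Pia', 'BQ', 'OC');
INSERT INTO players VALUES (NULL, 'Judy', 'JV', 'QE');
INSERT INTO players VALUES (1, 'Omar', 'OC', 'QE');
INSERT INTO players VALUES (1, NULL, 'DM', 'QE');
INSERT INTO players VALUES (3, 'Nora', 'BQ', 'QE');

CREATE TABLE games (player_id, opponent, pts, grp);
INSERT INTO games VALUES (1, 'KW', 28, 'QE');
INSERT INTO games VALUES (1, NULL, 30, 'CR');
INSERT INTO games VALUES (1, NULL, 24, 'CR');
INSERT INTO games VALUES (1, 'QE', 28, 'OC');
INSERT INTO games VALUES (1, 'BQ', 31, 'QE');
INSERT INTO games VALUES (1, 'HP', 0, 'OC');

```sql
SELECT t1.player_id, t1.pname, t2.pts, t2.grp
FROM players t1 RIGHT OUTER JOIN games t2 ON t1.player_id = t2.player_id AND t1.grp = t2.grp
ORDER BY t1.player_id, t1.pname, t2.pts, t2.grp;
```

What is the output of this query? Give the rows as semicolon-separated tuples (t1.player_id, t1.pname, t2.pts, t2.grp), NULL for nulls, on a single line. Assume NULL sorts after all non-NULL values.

(1, Omar, 28, QE); (1, Omar, 31, QE); (1, NULL, 28, QE); (1, NULL, 31, QE); (NULL, NULL, 0, OC); (NULL, NULL, 24, CR); (NULL, NULL, 28, OC); (NULL, NULL, 30, CR)

RIGHT JOIN keeps every row from `games`; unmatched rows get NULL for `players`'s columns.
Matching on t1.player_id = t2.player_id AND t1.grp = t2.grp. A NULL in a compared column never satisfies the condition.
Matched pairs: 4; unmatched t2 rows kept: 4.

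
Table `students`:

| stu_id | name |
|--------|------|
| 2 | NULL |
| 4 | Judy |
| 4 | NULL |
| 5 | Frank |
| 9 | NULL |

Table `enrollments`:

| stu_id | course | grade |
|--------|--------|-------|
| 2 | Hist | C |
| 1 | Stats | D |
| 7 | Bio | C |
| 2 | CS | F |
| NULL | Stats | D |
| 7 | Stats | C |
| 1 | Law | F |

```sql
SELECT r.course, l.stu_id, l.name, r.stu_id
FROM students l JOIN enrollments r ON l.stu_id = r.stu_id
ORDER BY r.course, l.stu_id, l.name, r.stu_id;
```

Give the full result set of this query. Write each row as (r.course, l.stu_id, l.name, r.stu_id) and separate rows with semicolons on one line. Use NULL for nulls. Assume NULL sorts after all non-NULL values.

(CS, 2, NULL, 2); (Hist, 2, NULL, 2)

INNER JOIN keeps only pairs where the ON condition holds.
Matching on l.stu_id = r.stu_id. A NULL in a compared column never satisfies the condition.
Matched pairs: 2.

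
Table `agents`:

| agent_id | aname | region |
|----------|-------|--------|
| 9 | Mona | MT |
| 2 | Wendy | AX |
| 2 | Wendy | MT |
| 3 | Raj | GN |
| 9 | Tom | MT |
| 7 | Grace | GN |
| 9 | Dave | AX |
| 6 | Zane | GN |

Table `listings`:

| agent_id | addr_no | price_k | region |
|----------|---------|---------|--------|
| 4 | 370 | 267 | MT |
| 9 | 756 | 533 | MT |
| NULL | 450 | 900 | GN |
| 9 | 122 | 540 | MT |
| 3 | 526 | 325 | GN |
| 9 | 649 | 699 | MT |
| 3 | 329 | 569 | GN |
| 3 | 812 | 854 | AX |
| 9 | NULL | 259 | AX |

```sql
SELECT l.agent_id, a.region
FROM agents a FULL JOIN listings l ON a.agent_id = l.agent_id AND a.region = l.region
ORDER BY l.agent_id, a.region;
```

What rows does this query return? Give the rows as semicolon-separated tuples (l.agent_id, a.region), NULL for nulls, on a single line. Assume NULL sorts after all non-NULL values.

FULL OUTER JOIN keeps every row from both sides; unmatched rows get NULL for the other side's columns.
Matching on a.agent_id = l.agent_id AND a.region = l.region. A NULL in a compared column never satisfies the condition.
Matched pairs: 9; unmatched a rows kept: 4; unmatched l rows kept: 3.

(3, GN); (3, GN); (3, NULL); (4, NULL); (9, AX); (9, MT); (9, MT); (9, MT); (9, MT); (9, MT); (9, MT); (NULL, AX); (NULL, GN); (NULL, GN); (NULL, MT); (NULL, NULL)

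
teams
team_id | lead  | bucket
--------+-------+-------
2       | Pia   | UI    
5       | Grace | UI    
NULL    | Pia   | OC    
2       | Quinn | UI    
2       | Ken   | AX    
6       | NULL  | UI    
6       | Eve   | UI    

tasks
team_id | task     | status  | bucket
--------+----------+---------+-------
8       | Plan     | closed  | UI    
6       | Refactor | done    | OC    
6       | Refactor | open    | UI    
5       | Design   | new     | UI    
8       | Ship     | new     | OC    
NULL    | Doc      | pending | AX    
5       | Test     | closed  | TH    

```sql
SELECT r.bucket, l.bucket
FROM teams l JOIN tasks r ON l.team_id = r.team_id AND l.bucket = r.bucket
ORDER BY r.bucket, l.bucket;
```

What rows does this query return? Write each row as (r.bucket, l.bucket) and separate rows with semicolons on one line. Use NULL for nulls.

(UI, UI); (UI, UI); (UI, UI)

INNER JOIN keeps only pairs where the ON condition holds.
Matching on l.team_id = r.team_id AND l.bucket = r.bucket. A NULL in a compared column never satisfies the condition.
- team_id=2, bucket=UI: no matching r row, dropped.
- team_id=5, bucket=UI: 1 matching r row(s), so 1 row(s) emitted.
- team_id=NULL, bucket=OC: no matching r row, dropped.
- team_id=2, bucket=UI: no matching r row, dropped.
- team_id=2, bucket=AX: no matching r row, dropped.
- team_id=6, bucket=UI: 1 matching r row(s), so 1 row(s) emitted.
- team_id=6, bucket=UI: 1 matching r row(s), so 1 row(s) emitted.
After projecting and ordering:
r.bucket | l.bucket
UI | UI
UI | UI
UI | UI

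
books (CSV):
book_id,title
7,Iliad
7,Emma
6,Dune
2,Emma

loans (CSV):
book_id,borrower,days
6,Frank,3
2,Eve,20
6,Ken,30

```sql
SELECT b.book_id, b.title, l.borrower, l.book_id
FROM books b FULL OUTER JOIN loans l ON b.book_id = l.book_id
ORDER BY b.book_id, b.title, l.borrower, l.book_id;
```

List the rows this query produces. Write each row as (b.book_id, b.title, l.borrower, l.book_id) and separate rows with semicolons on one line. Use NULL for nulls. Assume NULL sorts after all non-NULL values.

FULL OUTER JOIN keeps every row from both sides; unmatched rows get NULL for the other side's columns.
Matching on b.book_id = l.book_id.
- b (book_id=7) has no partner → padded with NULL.
- b (book_id=7) has no partner → padded with NULL.
- b (book_id=6) pairs with 2 row(s) of l.
- b (book_id=2) pairs with 1 row(s) of l.
After projecting and ordering:
b.book_id | b.title | l.borrower | l.book_id
2 | Emma | Eve | 2
6 | Dune | Frank | 6
6 | Dune | Ken | 6
7 | Emma | NULL | NULL
7 | Iliad | NULL | NULL

(2, Emma, Eve, 2); (6, Dune, Frank, 6); (6, Dune, Ken, 6); (7, Emma, NULL, NULL); (7, Iliad, NULL, NULL)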